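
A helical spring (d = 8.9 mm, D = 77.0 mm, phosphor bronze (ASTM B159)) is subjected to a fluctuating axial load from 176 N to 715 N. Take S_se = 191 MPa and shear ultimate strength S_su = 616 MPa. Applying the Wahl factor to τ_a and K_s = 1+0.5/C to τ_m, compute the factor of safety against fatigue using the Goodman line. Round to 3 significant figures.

1.49

C = D/d = 77.0/8.9 = 8.6517; K_W = (4C−1)/(4C−4)+0.615/C = 1.1691; K_s = 1+0.5/C = 1.0578
F_a = (F_max−F_min)/2 = 269.5 N; F_m = (F_max+F_min)/2 = 445.5 N
τ_a = K_W·8F_aD/(πd³) = 1.1691 × 74.958 = 87.634 MPa
τ_m = K_s·8F_mD/(πd³) = 1.0578 × 123.91 = 131.07 MPa
Goodman: 1/n_f = τ_a/S_se + τ_m/S_su = 87.634/191 + 131.07/616 = 0.45882 + 0.21278 = 0.67159
n_f = 1/0.67159 = 1.489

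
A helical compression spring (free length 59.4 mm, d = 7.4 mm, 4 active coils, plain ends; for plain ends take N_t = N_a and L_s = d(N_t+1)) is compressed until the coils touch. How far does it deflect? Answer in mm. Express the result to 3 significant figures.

N_t = 4; L_s = 7.4·5 = 37 mm
δ_solid = L₀ − L_s = 59.4 − 37 = 22.4 mm

22.4 mm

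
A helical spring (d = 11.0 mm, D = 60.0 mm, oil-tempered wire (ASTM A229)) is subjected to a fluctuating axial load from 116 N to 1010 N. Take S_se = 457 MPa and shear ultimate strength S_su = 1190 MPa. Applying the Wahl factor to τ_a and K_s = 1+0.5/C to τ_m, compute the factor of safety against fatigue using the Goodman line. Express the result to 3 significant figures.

4.92

C = D/d = 60.0/11.0 = 5.4545; K_W = (4C−1)/(4C−4)+0.615/C = 1.2811; K_s = 1+0.5/C = 1.0917
F_a = (F_max−F_min)/2 = 447 N; F_m = (F_max+F_min)/2 = 563 N
τ_a = K_W·8F_aD/(πd³) = 1.2811 × 51.312 = 65.737 MPa
τ_m = K_s·8F_mD/(πd³) = 1.0917 × 64.628 = 70.552 MPa
Goodman: 1/n_f = τ_a/S_se + τ_m/S_su = 65.737/457 + 70.552/1190 = 0.14384 + 0.05929 = 0.20313
n_f = 1/0.20313 = 4.923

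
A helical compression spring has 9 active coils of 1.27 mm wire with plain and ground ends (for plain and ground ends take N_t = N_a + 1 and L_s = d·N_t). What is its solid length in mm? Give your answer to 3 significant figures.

plain and ground ends: N_t = N_a + 1 = 9 + 1 = 10
L_s = d·N_t = 1.27 × 10 = 12.7 mm

12.7 mm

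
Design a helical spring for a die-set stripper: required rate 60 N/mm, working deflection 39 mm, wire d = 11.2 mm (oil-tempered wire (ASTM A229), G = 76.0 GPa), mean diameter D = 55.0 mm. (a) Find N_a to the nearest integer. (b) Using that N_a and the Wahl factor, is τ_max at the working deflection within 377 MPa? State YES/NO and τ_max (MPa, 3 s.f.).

N_a = Gd⁴/(8D³k) = (76.0×10³)(11.2⁴)/(8·55.0³·60) = 14.97 → N_a = 15
Actual rate k = Gd⁴/(8D³·15) = 59.899 N/mm
Working load F = kδ = 59.899·39 = 2336 N
C = 55.0/11.2 = 4.9107; K_W = (4C−1)/(4C−4)+0.615/C = 1.3170
τ_max = K_W·8FD/(πd³) = 1.3170·232.88 = 306.71 MPa
τ_max ≤ 377 MPa → acceptable

(a) 15 coils; (b) YES, τ_max = 307 MPa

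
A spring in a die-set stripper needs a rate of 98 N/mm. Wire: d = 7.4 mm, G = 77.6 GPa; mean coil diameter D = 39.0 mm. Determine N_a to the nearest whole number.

5

N_a = Gd⁴/(8D³k) = (77.6×10³ × 7.4⁴)/(8 × 39.0³ × 98)
    = 2.32696e+08 / 4.65061e+07 = 5.004 → 5 coils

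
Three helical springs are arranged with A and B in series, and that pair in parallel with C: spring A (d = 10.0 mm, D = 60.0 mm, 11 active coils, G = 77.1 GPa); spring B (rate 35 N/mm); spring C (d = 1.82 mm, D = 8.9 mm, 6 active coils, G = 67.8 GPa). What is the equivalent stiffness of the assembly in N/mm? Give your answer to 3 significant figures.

k_A = Gd⁴/(8D³N_a) = (77.1×10³)(10.0⁴)/(8·60.0³·11) = 40.562 N/mm
k_C = Gd⁴/(8D³N_a) = (67.8×10³)(1.82⁴)/(8·8.9³·6) = 21.984 N/mm
Springs A,B series: k_AB = 1/(1/40.562+1/35) = 18.788 N/mm; parallel with C: k_eq = 18.788+21.984 = 40.772 N/mm

40.8 N/mm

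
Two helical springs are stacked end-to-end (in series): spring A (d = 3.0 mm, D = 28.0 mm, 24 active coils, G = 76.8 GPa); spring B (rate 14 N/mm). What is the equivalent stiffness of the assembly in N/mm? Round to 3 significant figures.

1.34 N/mm

k_A = Gd⁴/(8D³N_a) = (76.8×10³)(3.0⁴)/(8·28.0³·24) = 1.4759 N/mm
Series: 1/k_eq = 1/1.4759 + 1/14 = 0.74896; k_eq = 1.3352 N/mm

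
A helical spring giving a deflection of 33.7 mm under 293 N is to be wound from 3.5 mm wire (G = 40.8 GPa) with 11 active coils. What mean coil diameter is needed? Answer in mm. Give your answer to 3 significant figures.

Required rate k = F/δ = 293/33.7 = 8.6944 N/mm
D = (Gd⁴/(8N_a·k))^(1/3) = (40.8×10³·3.5⁴/(8·11·8.6944))^(1/3)
  = (8002.25)^(1/3) = 20.0019 mm

20.0 mm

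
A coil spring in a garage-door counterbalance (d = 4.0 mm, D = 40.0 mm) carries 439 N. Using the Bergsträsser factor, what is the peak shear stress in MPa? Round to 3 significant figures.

Spring index C = D/d = 40.0/4.0 = 10.0000
K_B = (4C+2)/(4C−3) = 42.000/37.000 = 1.1351
τ₀ = 8FD/(πd³) = 8·439·40.0/(π·4.0³) = 140480/201.06 = 698.69 MPa
τ_max = K·τ₀ = 1.1351 × 698.69 = 793.11 MPa

793 MPa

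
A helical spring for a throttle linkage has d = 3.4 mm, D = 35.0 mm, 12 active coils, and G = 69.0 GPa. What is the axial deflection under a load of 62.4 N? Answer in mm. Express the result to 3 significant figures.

27.9 mm

k = Gd⁴/(8D³N_a) = (69.0×10³)(3.4⁴)/(8·35.0³·12) = 2.2402 N/mm
δ = F/k = 62.4 / 2.2402 = 27.854 mm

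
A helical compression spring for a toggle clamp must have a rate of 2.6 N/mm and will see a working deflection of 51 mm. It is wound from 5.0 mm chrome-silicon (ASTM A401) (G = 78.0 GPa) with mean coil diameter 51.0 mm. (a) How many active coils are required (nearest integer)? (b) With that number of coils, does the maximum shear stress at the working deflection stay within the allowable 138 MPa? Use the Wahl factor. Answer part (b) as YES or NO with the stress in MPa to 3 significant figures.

N_a = Gd⁴/(8D³k) = (78.0×10³)(5.0⁴)/(8·51.0³·2.6) = 17.67 → N_a = 18
Actual rate k = Gd⁴/(8D³·18) = 2.5521 N/mm
Working load F = kδ = 2.5521·51 = 130.16 N
C = 51.0/5.0 = 10.2000; K_W = (4C−1)/(4C−4)+0.615/C = 1.1418
τ_max = K_W·8FD/(πd³) = 1.1418·135.23 = 154.41 MPa
τ_max > 138 MPa → exceeds allowable

(a) 18 coils; (b) NO, τ_max = 154 MPa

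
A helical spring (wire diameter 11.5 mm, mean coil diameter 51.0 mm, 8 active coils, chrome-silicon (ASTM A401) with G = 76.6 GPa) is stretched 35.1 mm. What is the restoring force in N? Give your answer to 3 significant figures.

5540 N

k = Gd⁴/(8D³N_a) = (76.6×10³)(11.5⁴)/(8·51.0³·8) = 157.81 N/mm
F = k·δ = 157.81 × 35.1 = 5539.1 N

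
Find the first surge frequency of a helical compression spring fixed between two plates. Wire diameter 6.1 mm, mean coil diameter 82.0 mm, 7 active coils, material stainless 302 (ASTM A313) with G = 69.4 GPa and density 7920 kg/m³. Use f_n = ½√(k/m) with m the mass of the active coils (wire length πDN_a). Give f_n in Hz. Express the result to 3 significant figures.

k = Gd⁴/(8D³N_a) = (69.4×10³)(6.1⁴)/(8·82.0³·7) = 3.1121 N/mm = 3112.1 N/m
Wire length L = πDN_a = π·82.0·7 = 1803.3 mm
m = ρ·(πd²/4)·L = 7920 × 29.225×10⁻⁶ m² × 1.8033 m = 0.41738 kg
f_n = ½√(k/m) = 0.5·√(3112.1/0.41738) = 0.5·√(7456.1) = 43.174 Hz

43.2 Hz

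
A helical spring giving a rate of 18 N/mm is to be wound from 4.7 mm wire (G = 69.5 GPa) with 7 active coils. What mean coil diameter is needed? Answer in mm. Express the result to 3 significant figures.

32.3 mm

D = (Gd⁴/(8N_a·k))^(1/3) = (69.5×10³·4.7⁴/(8·7·18))^(1/3)
  = (33644.6)^(1/3) = 32.2829 mm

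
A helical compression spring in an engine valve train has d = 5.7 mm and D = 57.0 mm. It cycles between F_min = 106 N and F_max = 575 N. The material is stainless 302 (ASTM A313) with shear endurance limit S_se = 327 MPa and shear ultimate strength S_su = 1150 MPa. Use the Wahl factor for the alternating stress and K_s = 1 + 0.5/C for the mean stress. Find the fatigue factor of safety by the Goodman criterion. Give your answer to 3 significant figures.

1.13

C = D/d = 57.0/5.7 = 10.0000; K_W = (4C−1)/(4C−4)+0.615/C = 1.1448; K_s = 1+0.5/C = 1.0500
F_a = (F_max−F_min)/2 = 234.5 N; F_m = (F_max+F_min)/2 = 340.5 N
τ_a = K_W·8F_aD/(πd³) = 1.1448 × 183.79 = 210.41 MPa
τ_m = K_s·8F_mD/(πd³) = 1.0500 × 266.87 = 280.22 MPa
Goodman: 1/n_f = τ_a/S_se + τ_m/S_su = 210.41/327 + 280.22/1150 = 0.64347 + 0.24367 = 0.88714
n_f = 1/0.88714 = 1.127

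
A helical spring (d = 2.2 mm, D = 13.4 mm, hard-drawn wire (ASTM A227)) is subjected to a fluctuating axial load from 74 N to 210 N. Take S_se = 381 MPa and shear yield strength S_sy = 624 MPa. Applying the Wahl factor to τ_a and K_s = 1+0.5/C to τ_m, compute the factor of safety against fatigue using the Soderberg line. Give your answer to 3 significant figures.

C = D/d = 13.4/2.2 = 6.0909; K_W = (4C−1)/(4C−4)+0.615/C = 1.2483; K_s = 1+0.5/C = 1.0821
F_a = (F_max−F_min)/2 = 68 N; F_m = (F_max+F_min)/2 = 142 N
τ_a = K_W·8F_aD/(πd³) = 1.2483 × 217.91 = 272.02 MPa
τ_m = K_s·8F_mD/(πd³) = 1.0821 × 455.06 = 492.41 MPa
Soderberg: 1/n_f = τ_a/S_se + τ_m/S_sy = 272.02/381 + 492.41/624 = 0.71396 + 0.78912 = 1.5031
n_f = 1/1.5031 = 0.6653

0.665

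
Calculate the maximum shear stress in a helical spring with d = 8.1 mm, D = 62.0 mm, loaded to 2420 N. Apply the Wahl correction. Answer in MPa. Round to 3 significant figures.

858 MPa

Spring index C = D/d = 62.0/8.1 = 7.6543
K_W = (4C−1)/(4C−4) + 0.615/C = 29.617/26.617 + 0.0803 = 1.1931
τ₀ = 8FD/(πd³) = 8·2420·62.0/(π·8.1³) = 1.20032e+06/1669.6 = 718.94 MPa
τ_max = K·τ₀ = 1.1931 × 718.94 = 857.73 MPa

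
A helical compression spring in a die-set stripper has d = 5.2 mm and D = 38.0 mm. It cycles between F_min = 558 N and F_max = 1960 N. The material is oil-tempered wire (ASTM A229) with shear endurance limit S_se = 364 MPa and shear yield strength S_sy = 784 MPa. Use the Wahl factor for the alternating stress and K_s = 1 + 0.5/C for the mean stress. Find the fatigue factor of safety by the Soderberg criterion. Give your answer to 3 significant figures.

0.360

C = D/d = 38.0/5.2 = 7.3077; K_W = (4C−1)/(4C−4)+0.615/C = 1.2031; K_s = 1+0.5/C = 1.0684
F_a = (F_max−F_min)/2 = 701 N; F_m = (F_max+F_min)/2 = 1259 N
τ_a = K_W·8F_aD/(πd³) = 1.2031 × 482.43 = 580.39 MPa
τ_m = K_s·8F_mD/(πd³) = 1.0684 × 866.44 = 925.72 MPa
Soderberg: 1/n_f = τ_a/S_se + τ_m/S_sy = 580.39/364 + 925.72/784 = 1.59448 + 1.18077 = 2.7752
n_f = 1/2.7752 = 0.3603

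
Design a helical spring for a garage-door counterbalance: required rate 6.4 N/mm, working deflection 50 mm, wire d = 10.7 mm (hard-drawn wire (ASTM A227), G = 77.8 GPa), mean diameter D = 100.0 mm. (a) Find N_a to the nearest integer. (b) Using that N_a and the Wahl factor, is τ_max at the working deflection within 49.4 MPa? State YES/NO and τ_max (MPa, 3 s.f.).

(a) 20 coils; (b) NO, τ_max = 76.6 MPa

N_a = Gd⁴/(8D³k) = (77.8×10³)(10.7⁴)/(8·100.0³·6.4) = 19.92 → N_a = 20
Actual rate k = Gd⁴/(8D³·20) = 6.3737 N/mm
Working load F = kδ = 6.3737·50 = 318.69 N
C = 100.0/10.7 = 9.3458; K_W = (4C−1)/(4C−4)+0.615/C = 1.1557
τ_max = K_W·8FD/(πd³) = 1.1557·66.245 = 76.557 MPa
τ_max > 49.4 MPa → exceeds allowable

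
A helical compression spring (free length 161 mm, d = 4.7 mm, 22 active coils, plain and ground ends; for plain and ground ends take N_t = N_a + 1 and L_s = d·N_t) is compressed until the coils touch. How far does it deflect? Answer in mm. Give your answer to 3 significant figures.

52.9 mm

N_t = 23; L_s = 4.7·23 = 108.1 mm
δ_solid = L₀ − L_s = 161 − 108.1 = 52.9 mm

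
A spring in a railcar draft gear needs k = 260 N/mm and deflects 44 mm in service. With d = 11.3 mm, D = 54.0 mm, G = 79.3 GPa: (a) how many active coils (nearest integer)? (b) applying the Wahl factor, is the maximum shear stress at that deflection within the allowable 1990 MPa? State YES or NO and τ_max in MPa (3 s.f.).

(a) 4 coils; (b) YES, τ_max = 1430 MPa

N_a = Gd⁴/(8D³k) = (79.3×10³)(11.3⁴)/(8·54.0³·260) = 3.948 → N_a = 4
Actual rate k = Gd⁴/(8D³·4) = 256.6 N/mm
Working load F = kδ = 256.6·44 = 11290 N
C = 54.0/11.3 = 4.7788; K_W = (4C−1)/(4C−4)+0.615/C = 1.3272
τ_max = K_W·8FD/(πd³) = 1.3272·1076 = 1428 MPa
τ_max ≤ 1990 MPa → acceptable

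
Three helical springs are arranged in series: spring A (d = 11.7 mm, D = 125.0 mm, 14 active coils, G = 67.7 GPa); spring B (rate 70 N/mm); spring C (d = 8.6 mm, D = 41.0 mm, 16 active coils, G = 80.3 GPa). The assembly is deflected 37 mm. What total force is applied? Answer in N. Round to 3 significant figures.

k_A = Gd⁴/(8D³N_a) = (67.7×10³)(11.7⁴)/(8·125.0³·14) = 5.7994 N/mm
k_C = Gd⁴/(8D³N_a) = (80.3×10³)(8.6⁴)/(8·41.0³·16) = 49.791 N/mm
Series: 1/k_eq = 1/5.7994 + 1/70 + 1/49.791 = 0.2068; k_eq = 4.8356 N/mm
F = k_eq·δ = 4.8356·37 = 178.92 N

179 N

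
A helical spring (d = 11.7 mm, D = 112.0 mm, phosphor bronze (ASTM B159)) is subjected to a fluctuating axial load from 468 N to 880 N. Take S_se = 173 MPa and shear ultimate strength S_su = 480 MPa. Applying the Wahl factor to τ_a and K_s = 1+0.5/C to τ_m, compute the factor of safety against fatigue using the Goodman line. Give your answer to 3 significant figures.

C = D/d = 112.0/11.7 = 9.5726; K_W = (4C−1)/(4C−4)+0.615/C = 1.1517; K_s = 1+0.5/C = 1.0522
F_a = (F_max−F_min)/2 = 206 N; F_m = (F_max+F_min)/2 = 674 N
τ_a = K_W·8F_aD/(πd³) = 1.1517 × 36.683 = 42.249 MPa
τ_m = K_s·8F_mD/(πd³) = 1.0522 × 120.02 = 126.29 MPa
Goodman: 1/n_f = τ_a/S_se + τ_m/S_su = 42.249/173 + 126.29/480 = 0.24422 + 0.26311 = 0.50732
n_f = 1/0.50732 = 1.971

1.97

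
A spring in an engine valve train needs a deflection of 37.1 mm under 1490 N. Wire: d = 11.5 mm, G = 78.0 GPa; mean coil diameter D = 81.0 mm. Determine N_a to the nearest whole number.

8

Required rate k = F/δ = 1490/37.1 = 40.162 N/mm
N_a = Gd⁴/(8D³k) = (78.0×10³ × 11.5⁴)/(8 × 81.0³ × 40.162)
    = 1.36422e+09 / 1.70749e+08 = 7.99 → 8 coils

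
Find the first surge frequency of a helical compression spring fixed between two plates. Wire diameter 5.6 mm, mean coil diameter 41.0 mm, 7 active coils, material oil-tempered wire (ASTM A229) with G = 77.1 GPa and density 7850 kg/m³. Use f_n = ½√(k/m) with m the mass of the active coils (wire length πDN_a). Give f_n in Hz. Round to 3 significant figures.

168 Hz

k = Gd⁴/(8D³N_a) = (77.1×10³)(5.6⁴)/(8·41.0³·7) = 19.646 N/mm = 19646 N/m
Wire length L = πDN_a = π·41.0·7 = 901.64 mm
m = ρ·(πd²/4)·L = 7850 × 24.63×10⁻⁶ m² × 0.90164 m = 0.17433 kg
f_n = ½√(k/m) = 0.5·√(19646/0.17433) = 0.5·√(1.1269e+05) = 167.85 Hz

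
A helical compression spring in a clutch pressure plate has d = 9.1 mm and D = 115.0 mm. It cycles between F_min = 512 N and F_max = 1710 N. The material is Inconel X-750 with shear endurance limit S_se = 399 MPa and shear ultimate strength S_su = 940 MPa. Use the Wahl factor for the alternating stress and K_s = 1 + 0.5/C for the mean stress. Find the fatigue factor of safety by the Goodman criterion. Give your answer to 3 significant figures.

0.887

C = D/d = 115.0/9.1 = 12.6374; K_W = (4C−1)/(4C−4)+0.615/C = 1.1131; K_s = 1+0.5/C = 1.0396
F_a = (F_max−F_min)/2 = 599 N; F_m = (F_max+F_min)/2 = 1111 N
τ_a = K_W·8F_aD/(πd³) = 1.1131 × 232.78 = 259.11 MPa
τ_m = K_s·8F_mD/(πd³) = 1.0396 × 431.75 = 448.83 MPa
Goodman: 1/n_f = τ_a/S_se + τ_m/S_su = 259.11/399 + 448.83/940 = 0.64939 + 0.47748 = 1.1269
n_f = 1/1.1269 = 0.8874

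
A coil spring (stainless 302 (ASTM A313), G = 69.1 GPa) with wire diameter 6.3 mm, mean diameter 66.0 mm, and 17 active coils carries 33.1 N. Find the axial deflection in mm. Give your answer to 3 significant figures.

11.9 mm

k = Gd⁴/(8D³N_a) = (69.1×10³)(6.3⁴)/(8·66.0³·17) = 2.784 N/mm
δ = F/k = 33.1 / 2.784 = 11.889 mm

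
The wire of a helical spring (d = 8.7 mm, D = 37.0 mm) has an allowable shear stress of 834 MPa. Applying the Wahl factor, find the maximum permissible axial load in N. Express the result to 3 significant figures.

C = D/d = 37.0/8.7 = 4.2529
K_W = (4C−1)/(4C−4) + 0.615/C = 16.011/13.011 + 0.1446 = 1.3752
τ_max = K·8FD/(πd³) → F_max = τ_allow·πd³/(8DK)
F_max = 834·π·8.7³/(8·37.0·1.3752) = 1.7253e+06/407.05 = 4238.6 N

4240 N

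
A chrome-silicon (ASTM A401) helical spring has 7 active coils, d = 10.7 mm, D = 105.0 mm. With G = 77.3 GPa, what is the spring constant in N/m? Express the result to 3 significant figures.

15600 N/m

k = Gd⁴/(8D³N_a) = (77.3×10³ × 10.7⁴) / (8 × 105.0³ × 7)
  = 1.01325e+09 / 6.4827e+07 = 15.63 N/mm = 15630 N/m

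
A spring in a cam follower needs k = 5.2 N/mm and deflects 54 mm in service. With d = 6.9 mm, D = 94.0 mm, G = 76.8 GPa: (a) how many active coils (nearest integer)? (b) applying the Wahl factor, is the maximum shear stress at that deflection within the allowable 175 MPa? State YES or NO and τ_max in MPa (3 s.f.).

(a) 5 coils; (b) NO, τ_max = 228 MPa

N_a = Gd⁴/(8D³k) = (76.8×10³)(6.9⁴)/(8·94.0³·5.2) = 5.038 → N_a = 5
Actual rate k = Gd⁴/(8D³·5) = 5.2398 N/mm
Working load F = kδ = 5.2398·54 = 282.95 N
C = 94.0/6.9 = 13.6232; K_W = (4C−1)/(4C−4)+0.615/C = 1.1046
τ_max = K_W·8FD/(πd³) = 1.1046·206.17 = 227.73 MPa
τ_max > 175 MPa → exceeds allowable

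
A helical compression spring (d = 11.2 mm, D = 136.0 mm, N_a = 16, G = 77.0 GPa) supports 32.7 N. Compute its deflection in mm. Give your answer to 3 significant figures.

8.69 mm

k = Gd⁴/(8D³N_a) = (77.0×10³)(11.2⁴)/(8·136.0³·16) = 3.763 N/mm
δ = F/k = 32.7 / 3.763 = 8.6898 mm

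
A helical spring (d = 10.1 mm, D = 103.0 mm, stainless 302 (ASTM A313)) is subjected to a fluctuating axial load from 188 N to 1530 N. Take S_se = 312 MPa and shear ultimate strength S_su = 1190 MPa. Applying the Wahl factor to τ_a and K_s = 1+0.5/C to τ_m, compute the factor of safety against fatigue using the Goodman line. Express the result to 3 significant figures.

C = D/d = 103.0/10.1 = 10.1980; K_W = (4C−1)/(4C−4)+0.615/C = 1.1418; K_s = 1+0.5/C = 1.0490
F_a = (F_max−F_min)/2 = 671 N; F_m = (F_max+F_min)/2 = 859 N
τ_a = K_W·8F_aD/(πd³) = 1.1418 × 170.82 = 195.05 MPa
τ_m = K_s·8F_mD/(πd³) = 1.0490 × 218.68 = 229.4 MPa
Goodman: 1/n_f = τ_a/S_se + τ_m/S_su = 195.05/312 + 229.4/1190 = 0.62516 + 0.19277 = 0.81793
n_f = 1/0.81793 = 1.223

1.22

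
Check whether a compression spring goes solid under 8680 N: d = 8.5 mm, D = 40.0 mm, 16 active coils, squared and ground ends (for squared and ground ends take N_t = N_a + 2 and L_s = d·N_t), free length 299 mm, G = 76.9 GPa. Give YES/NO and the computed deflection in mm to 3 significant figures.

YES, δ = 177 mm

k = Gd⁴/(8D³N_a) = (76.9×10³)(8.5⁴)/(8·40.0³·16) = 49.002 N/mm
N_t = 18; L_s = 8.5·18 = 153 mm; δ_solid = L₀ − L_s = 299 − 153 = 146 mm
δ = F/k = 8680/49.002 = 177.14 mm
δ ≥ δ_solid → spring goes solid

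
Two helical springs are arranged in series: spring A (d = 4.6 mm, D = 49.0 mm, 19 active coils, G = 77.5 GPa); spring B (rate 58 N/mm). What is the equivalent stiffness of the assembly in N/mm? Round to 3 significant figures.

k_A = Gd⁴/(8D³N_a) = (77.5×10³)(4.6⁴)/(8·49.0³·19) = 1.9404 N/mm
Series: 1/k_eq = 1/1.9404 + 1/58 = 0.53259; k_eq = 1.8776 N/mm

1.88 N/mm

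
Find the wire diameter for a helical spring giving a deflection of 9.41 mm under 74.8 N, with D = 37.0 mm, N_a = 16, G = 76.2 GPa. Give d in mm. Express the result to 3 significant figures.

5.10 mm

Required rate k = F/δ = 74.8/9.41 = 7.949 N/mm
d = (8D³N_a·k / G)^(1/4) = (8·37.0³·16·7.949 / (76.2×10³))^0.25
  = (676.35)^0.25 = 5.0997 mm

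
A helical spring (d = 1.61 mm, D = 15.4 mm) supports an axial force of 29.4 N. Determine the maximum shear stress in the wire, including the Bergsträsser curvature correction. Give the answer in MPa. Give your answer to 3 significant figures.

315 MPa

Spring index C = D/d = 15.4/1.61 = 9.5652
K_B = (4C+2)/(4C−3) = 40.261/35.261 = 1.1418
τ₀ = 8FD/(πd³) = 8·29.4·15.4/(π·1.61³) = 3622.08/13.111 = 276.27 MPa
τ_max = K·τ₀ = 1.1418 × 276.27 = 315.44 MPa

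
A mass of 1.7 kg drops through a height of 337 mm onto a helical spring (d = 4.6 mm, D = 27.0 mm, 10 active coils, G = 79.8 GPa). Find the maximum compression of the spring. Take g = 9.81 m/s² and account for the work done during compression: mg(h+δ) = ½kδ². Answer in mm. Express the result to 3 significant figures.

k = Gd⁴/(8D³N_a) = (79.8×10³)(4.6⁴)/(8·27.0³·10) = 22.691 N/mm
W = mg = 1.7 × 9.81 = 16.677 N
½kδ² − Wδ − Wh = 0 → δ = (W + √(W² + 2kWh))/k
δ = (16.677 + √(278.12 + 255053))/22.691 = (16.677 + 505.3)/22.691 = 23.004 mm

23.0 mm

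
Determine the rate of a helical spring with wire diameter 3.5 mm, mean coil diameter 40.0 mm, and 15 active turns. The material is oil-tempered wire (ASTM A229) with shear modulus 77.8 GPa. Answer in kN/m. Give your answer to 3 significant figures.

k = Gd⁴/(8D³N_a) = (77.8×10³ × 3.5⁴) / (8 × 40.0³ × 15)
  = 1.16749e+07 / 7.68e+06 = 1.5202 N/mm

1.52 kN/m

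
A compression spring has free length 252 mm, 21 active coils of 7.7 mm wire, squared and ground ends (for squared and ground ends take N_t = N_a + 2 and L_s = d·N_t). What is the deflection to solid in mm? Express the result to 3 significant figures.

74.9 mm

N_t = 23; L_s = 7.7·23 = 177.1 mm
δ_solid = L₀ − L_s = 252 − 177.1 = 74.9 mm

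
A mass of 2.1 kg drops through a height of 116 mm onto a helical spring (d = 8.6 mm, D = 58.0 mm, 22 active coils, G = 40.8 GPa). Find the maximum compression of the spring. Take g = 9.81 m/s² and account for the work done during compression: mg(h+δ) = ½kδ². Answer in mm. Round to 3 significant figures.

k = Gd⁴/(8D³N_a) = (40.8×10³)(8.6⁴)/(8·58.0³·22) = 6.4992 N/mm
W = mg = 2.1 × 9.81 = 20.601 N
½kδ² − Wδ − Wh = 0 → δ = (W + √(W² + 2kWh))/k
δ = (20.601 + √(424.4 + 31062.3))/6.4992 = (20.601 + 177.44)/6.4992 = 30.473 mm

30.5 mm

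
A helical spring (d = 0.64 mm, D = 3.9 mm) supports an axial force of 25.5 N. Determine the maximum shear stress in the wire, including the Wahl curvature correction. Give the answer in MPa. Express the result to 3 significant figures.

1210 MPa

Spring index C = D/d = 3.9/0.64 = 6.0938
K_W = (4C−1)/(4C−4) + 0.615/C = 23.375/20.375 + 0.1009 = 1.2482
τ₀ = 8FD/(πd³) = 8·25.5·3.9/(π·0.64³) = 795.6/0.82355 = 966.06 MPa
τ_max = K·τ₀ = 1.2482 × 966.06 = 1205.8 MPa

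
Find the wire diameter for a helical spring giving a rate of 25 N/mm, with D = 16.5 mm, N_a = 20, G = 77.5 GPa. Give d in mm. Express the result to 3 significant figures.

3.90 mm

d = (8D³N_a·k / G)^(1/4) = (8·16.5³·20·25 / (77.5×10³))^0.25
  = (231.85)^0.25 = 3.9021 mm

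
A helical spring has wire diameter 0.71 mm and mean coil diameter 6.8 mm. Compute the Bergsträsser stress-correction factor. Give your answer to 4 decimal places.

C = D/d = 6.8/0.71 = 9.5775
K_B = (4C+2)/(4C−3) = 40.310/35.310 = 1.1416

1.1416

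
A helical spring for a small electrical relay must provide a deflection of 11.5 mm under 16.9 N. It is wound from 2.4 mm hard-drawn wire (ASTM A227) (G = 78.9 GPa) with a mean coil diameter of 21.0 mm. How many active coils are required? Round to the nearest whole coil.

Required rate k = F/δ = 16.9/11.5 = 1.4696 N/mm
N_a = Gd⁴/(8D³k) = (78.9×10³ × 2.4⁴)/(8 × 21.0³ × 1.4696)
    = 2.61771e+06 / 108877 = 24.04 → 24 coils

24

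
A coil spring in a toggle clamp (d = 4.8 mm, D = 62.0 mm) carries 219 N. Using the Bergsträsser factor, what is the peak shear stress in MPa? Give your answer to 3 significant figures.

345 MPa

Spring index C = D/d = 62.0/4.8 = 12.9167
K_B = (4C+2)/(4C−3) = 53.667/48.667 = 1.1027
τ₀ = 8FD/(πd³) = 8·219·62.0/(π·4.8³) = 108624/347.44 = 312.65 MPa
τ_max = K·τ₀ = 1.1027 × 312.65 = 344.77 MPa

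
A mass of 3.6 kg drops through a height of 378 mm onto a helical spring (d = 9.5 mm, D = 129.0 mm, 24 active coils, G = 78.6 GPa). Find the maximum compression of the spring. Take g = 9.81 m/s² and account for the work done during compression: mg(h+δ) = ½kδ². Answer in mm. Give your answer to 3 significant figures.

156 mm

k = Gd⁴/(8D³N_a) = (78.6×10³)(9.5⁴)/(8·129.0³·24) = 1.5533 N/mm
W = mg = 3.6 × 9.81 = 35.316 N
½kδ² − Wδ − Wh = 0 → δ = (W + √(W² + 2kWh))/k
δ = (35.316 + √(1247.2 + 41470.6))/1.5533 = (35.316 + 206.68)/1.5533 = 155.8 mm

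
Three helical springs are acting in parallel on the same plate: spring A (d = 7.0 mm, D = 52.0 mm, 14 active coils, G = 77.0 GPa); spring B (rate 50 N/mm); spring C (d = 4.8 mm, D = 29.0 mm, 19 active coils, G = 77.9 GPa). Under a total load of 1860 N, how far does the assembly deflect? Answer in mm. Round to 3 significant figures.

25.5 mm

k_A = Gd⁴/(8D³N_a) = (77.0×10³)(7.0⁴)/(8·52.0³·14) = 11.74 N/mm
k_C = Gd⁴/(8D³N_a) = (77.9×10³)(4.8⁴)/(8·29.0³·19) = 11.155 N/mm
Parallel: k_eq = 11.74 + 50 + 11.155 = 72.895 N/mm
δ = F/k_eq = 1860/72.895 = 25.516 mm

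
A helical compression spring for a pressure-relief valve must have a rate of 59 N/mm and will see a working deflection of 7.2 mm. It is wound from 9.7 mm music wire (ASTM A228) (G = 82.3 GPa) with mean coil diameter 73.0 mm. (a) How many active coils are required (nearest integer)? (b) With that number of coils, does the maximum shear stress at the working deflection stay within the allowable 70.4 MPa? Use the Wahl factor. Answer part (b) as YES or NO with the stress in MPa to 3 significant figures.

N_a = Gd⁴/(8D³k) = (82.3×10³)(9.7⁴)/(8·73.0³·59) = 3.968 → N_a = 4
Actual rate k = Gd⁴/(8D³·4) = 58.529 N/mm
Working load F = kδ = 58.529·7.2 = 421.41 N
C = 73.0/9.7 = 7.5258; K_W = (4C−1)/(4C−4)+0.615/C = 1.1966
τ_max = K_W·8FD/(πd³) = 1.1966·85.832 = 102.71 MPa
τ_max > 70.4 MPa → exceeds allowable

(a) 4 coils; (b) NO, τ_max = 103 MPa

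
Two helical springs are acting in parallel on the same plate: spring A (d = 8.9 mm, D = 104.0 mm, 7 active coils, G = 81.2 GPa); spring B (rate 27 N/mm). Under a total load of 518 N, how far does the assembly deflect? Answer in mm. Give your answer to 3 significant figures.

k_A = Gd⁴/(8D³N_a) = (81.2×10³)(8.9⁴)/(8·104.0³·7) = 8.0878 N/mm
Parallel: k_eq = 8.0878 + 27 = 35.088 N/mm
δ = F/k_eq = 518/35.088 = 14.763 mm

14.8 mm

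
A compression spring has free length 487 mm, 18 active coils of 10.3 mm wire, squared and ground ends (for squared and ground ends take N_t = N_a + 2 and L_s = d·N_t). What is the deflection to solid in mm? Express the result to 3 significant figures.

N_t = 20; L_s = 10.3·20 = 206 mm
δ_solid = L₀ − L_s = 487 − 206 = 281 mm

281 mm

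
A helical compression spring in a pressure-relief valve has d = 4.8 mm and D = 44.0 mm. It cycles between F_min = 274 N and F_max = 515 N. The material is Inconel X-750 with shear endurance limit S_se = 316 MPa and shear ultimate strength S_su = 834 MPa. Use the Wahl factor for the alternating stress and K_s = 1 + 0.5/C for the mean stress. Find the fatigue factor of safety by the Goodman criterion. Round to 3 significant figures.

1.05

C = D/d = 44.0/4.8 = 9.1667; K_W = (4C−1)/(4C−4)+0.615/C = 1.1589; K_s = 1+0.5/C = 1.0545
F_a = (F_max−F_min)/2 = 120.5 N; F_m = (F_max+F_min)/2 = 394.5 N
τ_a = K_W·8F_aD/(πd³) = 1.1589 × 122.08 = 141.49 MPa
τ_m = K_s·8F_mD/(πd³) = 1.0545 × 399.68 = 421.48 MPa
Goodman: 1/n_f = τ_a/S_se + τ_m/S_su = 141.49/316 + 421.48/834 = 0.44774 + 0.50538 = 0.95312
n_f = 1/0.95312 = 1.049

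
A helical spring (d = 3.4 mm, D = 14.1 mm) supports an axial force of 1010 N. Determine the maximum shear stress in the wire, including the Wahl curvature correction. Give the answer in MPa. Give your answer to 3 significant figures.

1280 MPa

Spring index C = D/d = 14.1/3.4 = 4.1471
K_W = (4C−1)/(4C−4) + 0.615/C = 15.588/12.588 + 0.1483 = 1.3866
τ₀ = 8FD/(πd³) = 8·1010·14.1/(π·3.4³) = 113928/123.48 = 922.66 MPa
τ_max = K·τ₀ = 1.3866 × 922.66 = 1279.4 MPa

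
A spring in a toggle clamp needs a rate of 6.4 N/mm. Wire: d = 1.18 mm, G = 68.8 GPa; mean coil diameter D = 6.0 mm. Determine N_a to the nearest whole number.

12

N_a = Gd⁴/(8D³k) = (68.8×10³ × 1.18⁴)/(8 × 6.0³ × 6.4)
    = 133388 / 11059.2 = 12.06 → 12 coils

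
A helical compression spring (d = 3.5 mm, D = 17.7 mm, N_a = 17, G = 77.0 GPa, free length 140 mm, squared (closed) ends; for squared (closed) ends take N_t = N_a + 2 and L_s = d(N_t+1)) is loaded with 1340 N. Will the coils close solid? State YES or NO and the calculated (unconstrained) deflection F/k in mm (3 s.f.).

YES, δ = 87.5 mm

k = Gd⁴/(8D³N_a) = (77.0×10³)(3.5⁴)/(8·17.7³·17) = 15.322 N/mm
N_t = 19; L_s = 3.5·20 = 70 mm; δ_solid = L₀ − L_s = 140 − 70 = 70 mm
δ = F/k = 1340/15.322 = 87.458 mm
δ ≥ δ_solid → spring goes solid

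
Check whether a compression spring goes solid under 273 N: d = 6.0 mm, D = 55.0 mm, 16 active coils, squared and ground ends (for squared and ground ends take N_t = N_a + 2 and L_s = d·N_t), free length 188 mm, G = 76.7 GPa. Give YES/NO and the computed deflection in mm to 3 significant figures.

NO, δ = 58.5 mm

k = Gd⁴/(8D³N_a) = (76.7×10³)(6.0⁴)/(8·55.0³·16) = 4.6677 N/mm
N_t = 18; L_s = 6.0·18 = 108 mm; δ_solid = L₀ − L_s = 188 − 108 = 80 mm
δ = F/k = 273/4.6677 = 58.487 mm
δ < δ_solid → spring does not go solid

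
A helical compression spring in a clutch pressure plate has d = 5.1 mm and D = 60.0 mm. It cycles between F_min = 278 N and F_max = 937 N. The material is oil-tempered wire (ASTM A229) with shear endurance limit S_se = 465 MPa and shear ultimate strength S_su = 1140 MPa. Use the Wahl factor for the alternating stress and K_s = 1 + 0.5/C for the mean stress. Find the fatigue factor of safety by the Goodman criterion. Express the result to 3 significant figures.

0.643

C = D/d = 60.0/5.1 = 11.7647; K_W = (4C−1)/(4C−4)+0.615/C = 1.1219; K_s = 1+0.5/C = 1.0425
F_a = (F_max−F_min)/2 = 329.5 N; F_m = (F_max+F_min)/2 = 607.5 N
τ_a = K_W·8F_aD/(πd³) = 1.1219 × 379.52 = 425.8 MPa
τ_m = K_s·8F_mD/(πd³) = 1.0425 × 699.72 = 729.46 MPa
Goodman: 1/n_f = τ_a/S_se + τ_m/S_su = 425.8/465 + 729.46/1140 = 0.91571 + 0.63988 = 1.5556
n_f = 1/1.5556 = 0.6428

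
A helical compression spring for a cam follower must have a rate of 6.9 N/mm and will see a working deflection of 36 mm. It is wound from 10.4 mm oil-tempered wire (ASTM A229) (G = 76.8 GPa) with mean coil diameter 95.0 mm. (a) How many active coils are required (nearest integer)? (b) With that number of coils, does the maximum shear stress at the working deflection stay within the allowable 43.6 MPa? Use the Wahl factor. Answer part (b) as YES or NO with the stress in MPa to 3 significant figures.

N_a = Gd⁴/(8D³k) = (76.8×10³)(10.4⁴)/(8·95.0³·6.9) = 18.98 → N_a = 19
Actual rate k = Gd⁴/(8D³·19) = 6.8941 N/mm
Working load F = kδ = 6.8941·36 = 248.19 N
C = 95.0/10.4 = 9.1346; K_W = (4C−1)/(4C−4)+0.615/C = 1.1595
τ_max = K_W·8FD/(πd³) = 1.1595·53.376 = 61.891 MPa
τ_max > 43.6 MPa → exceeds allowable

(a) 19 coils; (b) NO, τ_max = 61.9 MPa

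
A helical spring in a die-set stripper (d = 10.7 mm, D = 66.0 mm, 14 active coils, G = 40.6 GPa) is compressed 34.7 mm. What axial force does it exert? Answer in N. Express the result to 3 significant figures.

574 N

k = Gd⁴/(8D³N_a) = (40.6×10³)(10.7⁴)/(8·66.0³·14) = 16.528 N/mm
F = k·δ = 16.528 × 34.7 = 573.51 N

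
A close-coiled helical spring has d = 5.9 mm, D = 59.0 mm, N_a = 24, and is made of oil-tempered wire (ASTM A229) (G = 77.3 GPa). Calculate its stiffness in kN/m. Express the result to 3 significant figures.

k = Gd⁴/(8D³N_a) = (77.3×10³ × 5.9⁴) / (8 × 59.0³ × 24)
  = 9.36672e+07 / 3.94328e+07 = 2.3754 N/mm

2.38 kN/m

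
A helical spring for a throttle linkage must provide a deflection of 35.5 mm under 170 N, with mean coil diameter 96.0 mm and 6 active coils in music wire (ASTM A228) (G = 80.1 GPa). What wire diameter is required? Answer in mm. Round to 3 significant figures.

Required rate k = F/δ = 170/35.5 = 4.7887 N/mm
d = (8D³N_a·k / G)^(1/4) = (8·96.0³·6·4.7887 / (80.1×10³))^0.25
  = (2538.9)^0.25 = 7.0984 mm

7.10 mm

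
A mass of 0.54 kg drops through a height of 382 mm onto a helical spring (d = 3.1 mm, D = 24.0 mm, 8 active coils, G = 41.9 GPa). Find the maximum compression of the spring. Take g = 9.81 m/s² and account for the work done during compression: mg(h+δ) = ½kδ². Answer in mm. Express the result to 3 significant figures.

k = Gd⁴/(8D³N_a) = (41.9×10³)(3.1⁴)/(8·24.0³·8) = 4.3737 N/mm
W = mg = 0.54 × 9.81 = 5.2974 N
½kδ² − Wδ − Wh = 0 → δ = (W + √(W² + 2kWh))/k
δ = (5.2974 + √(28.062 + 17701.2))/4.3737 = (5.2974 + 133.15)/4.3737 = 31.655 mm

31.7 mm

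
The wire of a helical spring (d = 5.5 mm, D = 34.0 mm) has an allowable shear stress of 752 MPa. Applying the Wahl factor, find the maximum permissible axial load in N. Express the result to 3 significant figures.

1160 N

C = D/d = 34.0/5.5 = 6.1818
K_W = (4C−1)/(4C−4) + 0.615/C = 23.727/20.727 + 0.0995 = 1.2442
τ_max = K·8FD/(πd³) → F_max = τ_allow·πd³/(8DK)
F_max = 752·π·5.5³/(8·34.0·1.2442) = 3.9306e+05/338.43 = 1161.4 N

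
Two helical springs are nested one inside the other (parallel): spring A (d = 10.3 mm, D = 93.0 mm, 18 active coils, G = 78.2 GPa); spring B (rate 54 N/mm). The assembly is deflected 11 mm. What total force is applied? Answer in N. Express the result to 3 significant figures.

k_A = Gd⁴/(8D³N_a) = (78.2×10³)(10.3⁴)/(8·93.0³·18) = 7.5988 N/mm
Parallel: k_eq = 7.5988 + 54 = 61.599 N/mm
F = k_eq·δ = 61.599·11 = 677.59 N

678 N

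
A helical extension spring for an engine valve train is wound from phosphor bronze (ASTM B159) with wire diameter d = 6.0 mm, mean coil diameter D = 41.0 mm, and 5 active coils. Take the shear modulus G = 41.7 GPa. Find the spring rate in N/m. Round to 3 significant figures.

k = Gd⁴/(8D³N_a) = (41.7×10³ × 6.0⁴) / (8 × 41.0³ × 5)
  = 5.40432e+07 / 2.75684e+06 = 19.603 N/mm = 19603 N/m

19600 N/m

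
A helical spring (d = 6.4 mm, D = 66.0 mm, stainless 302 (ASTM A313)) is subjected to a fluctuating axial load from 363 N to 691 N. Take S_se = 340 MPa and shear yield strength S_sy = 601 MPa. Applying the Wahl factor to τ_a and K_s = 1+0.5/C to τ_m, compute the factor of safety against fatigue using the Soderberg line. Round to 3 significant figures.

C = D/d = 66.0/6.4 = 10.3125; K_W = (4C−1)/(4C−4)+0.615/C = 1.1402; K_s = 1+0.5/C = 1.0485
F_a = (F_max−F_min)/2 = 164 N; F_m = (F_max+F_min)/2 = 527 N
τ_a = K_W·8F_aD/(πd³) = 1.1402 × 105.14 = 119.88 MPa
τ_m = K_s·8F_mD/(πd³) = 1.0485 × 337.87 = 354.26 MPa
Soderberg: 1/n_f = τ_a/S_se + τ_m/S_sy = 119.88/340 + 354.26/601 = 0.35260 + 0.58944 = 0.94204
n_f = 1/0.94204 = 1.062

1.06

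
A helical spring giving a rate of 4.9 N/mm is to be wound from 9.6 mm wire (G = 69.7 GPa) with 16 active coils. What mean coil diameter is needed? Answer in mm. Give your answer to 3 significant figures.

D = (Gd⁴/(8N_a·k))^(1/3) = (69.7×10³·9.6⁴/(8·16·4.9))^(1/3)
  = (943869)^(1/3) = 98.0928 mm

98.1 mm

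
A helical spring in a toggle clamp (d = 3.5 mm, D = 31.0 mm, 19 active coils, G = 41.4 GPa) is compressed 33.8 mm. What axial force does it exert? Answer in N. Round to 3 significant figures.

k = Gd⁴/(8D³N_a) = (41.4×10³)(3.5⁴)/(8·31.0³·19) = 1.372 N/mm
F = k·δ = 1.372 × 33.8 = 46.373 N

46.4 N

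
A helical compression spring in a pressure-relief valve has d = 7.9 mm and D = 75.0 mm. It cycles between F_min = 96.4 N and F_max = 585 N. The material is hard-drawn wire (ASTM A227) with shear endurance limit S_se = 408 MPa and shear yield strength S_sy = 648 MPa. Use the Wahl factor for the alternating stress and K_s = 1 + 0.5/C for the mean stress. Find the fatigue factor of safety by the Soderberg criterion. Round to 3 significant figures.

2.08

C = D/d = 75.0/7.9 = 9.4937; K_W = (4C−1)/(4C−4)+0.615/C = 1.1531; K_s = 1+0.5/C = 1.0527
F_a = (F_max−F_min)/2 = 244.3 N; F_m = (F_max+F_min)/2 = 340.7 N
τ_a = K_W·8F_aD/(πd³) = 1.1531 × 94.633 = 109.12 MPa
τ_m = K_s·8F_mD/(πd³) = 1.0527 × 131.98 = 138.93 MPa
Soderberg: 1/n_f = τ_a/S_se + τ_m/S_sy = 109.12/408 + 138.93/648 = 0.26745 + 0.21439 = 0.48184
n_f = 1/0.48184 = 2.075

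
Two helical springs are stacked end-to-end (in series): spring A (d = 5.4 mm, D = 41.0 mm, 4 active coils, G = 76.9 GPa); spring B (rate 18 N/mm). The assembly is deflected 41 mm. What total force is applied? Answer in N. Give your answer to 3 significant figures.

459 N

k_A = Gd⁴/(8D³N_a) = (76.9×10³)(5.4⁴)/(8·41.0³·4) = 29.648 N/mm
Series: 1/k_eq = 1/29.648 + 1/18 = 0.089284; k_eq = 11.2 N/mm
F = k_eq·δ = 11.2·41 = 459.21 N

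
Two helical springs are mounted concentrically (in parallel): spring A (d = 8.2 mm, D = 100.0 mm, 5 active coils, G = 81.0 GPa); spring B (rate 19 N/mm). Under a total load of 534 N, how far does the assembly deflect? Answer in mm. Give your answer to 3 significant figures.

19.0 mm

k_A = Gd⁴/(8D³N_a) = (81.0×10³)(8.2⁴)/(8·100.0³·5) = 9.1555 N/mm
Parallel: k_eq = 9.1555 + 19 = 28.155 N/mm
δ = F/k_eq = 534/28.155 = 18.966 mm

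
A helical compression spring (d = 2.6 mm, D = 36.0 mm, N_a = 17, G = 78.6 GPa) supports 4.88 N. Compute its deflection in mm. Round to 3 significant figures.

8.62 mm

k = Gd⁴/(8D³N_a) = (78.6×10³)(2.6⁴)/(8·36.0³·17) = 0.56607 N/mm
δ = F/k = 4.88 / 0.56607 = 8.6209 mm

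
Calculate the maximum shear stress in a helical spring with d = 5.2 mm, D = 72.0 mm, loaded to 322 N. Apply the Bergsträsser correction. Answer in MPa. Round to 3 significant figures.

460 MPa

Spring index C = D/d = 72.0/5.2 = 13.8462
K_B = (4C+2)/(4C−3) = 57.385/52.385 = 1.0954
τ₀ = 8FD/(πd³) = 8·322·72.0/(π·5.2³) = 185472/441.73 = 419.87 MPa
τ_max = K·τ₀ = 1.0954 × 419.87 = 459.95 MPa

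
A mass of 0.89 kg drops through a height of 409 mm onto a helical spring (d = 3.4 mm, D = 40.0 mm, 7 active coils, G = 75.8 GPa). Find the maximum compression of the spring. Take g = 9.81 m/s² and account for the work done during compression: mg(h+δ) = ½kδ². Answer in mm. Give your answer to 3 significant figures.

53.5 mm

k = Gd⁴/(8D³N_a) = (75.8×10³)(3.4⁴)/(8·40.0³·7) = 2.8263 N/mm
W = mg = 0.89 × 9.81 = 8.7309 N
½kδ² − Wδ − Wh = 0 → δ = (W + √(W² + 2kWh))/k
δ = (8.7309 + √(76.229 + 20185))/2.8263 = (8.7309 + 142.34)/2.8263 = 53.453 mm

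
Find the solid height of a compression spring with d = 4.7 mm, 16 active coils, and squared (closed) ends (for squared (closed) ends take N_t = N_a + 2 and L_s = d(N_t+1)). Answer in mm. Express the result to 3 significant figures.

squared (closed) ends: N_t = N_a + 2 = 16 + 2 = 18
L_s = d·(N_t+1) = 4.7 × 19 = 89.3 mm

89.3 mm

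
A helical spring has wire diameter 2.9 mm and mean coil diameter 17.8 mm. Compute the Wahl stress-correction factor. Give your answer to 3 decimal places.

1.246

C = D/d = 17.8/2.9 = 6.1379
K_W = (4C−1)/(4C−4) + 0.615/C = 23.552/20.552 + 0.1002 = 1.2462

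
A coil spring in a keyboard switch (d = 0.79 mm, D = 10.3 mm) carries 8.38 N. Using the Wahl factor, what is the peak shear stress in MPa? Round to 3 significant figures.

495 MPa

Spring index C = D/d = 10.3/0.79 = 13.0380
K_W = (4C−1)/(4C−4) + 0.615/C = 51.152/48.152 + 0.0472 = 1.1095
τ₀ = 8FD/(πd³) = 8·8.38·10.3/(π·0.79³) = 690.512/1.5489 = 445.8 MPa
τ_max = K·τ₀ = 1.1095 × 445.8 = 494.6 MPa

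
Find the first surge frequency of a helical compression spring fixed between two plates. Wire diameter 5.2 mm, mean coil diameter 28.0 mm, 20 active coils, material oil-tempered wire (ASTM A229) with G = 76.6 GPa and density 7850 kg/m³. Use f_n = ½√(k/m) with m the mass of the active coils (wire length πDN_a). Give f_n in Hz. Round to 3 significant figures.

k = Gd⁴/(8D³N_a) = (76.6×10³)(5.2⁴)/(8·28.0³·20) = 15.946 N/mm = 15946 N/m
Wire length L = πDN_a = π·28.0·20 = 1759.3 mm
m = ρ·(πd²/4)·L = 7850 × 21.237×10⁻⁶ m² × 1.7593 m = 0.29329 kg
f_n = ½√(k/m) = 0.5·√(15946/0.29329) = 0.5·√(54368) = 116.58 Hz

117 Hz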